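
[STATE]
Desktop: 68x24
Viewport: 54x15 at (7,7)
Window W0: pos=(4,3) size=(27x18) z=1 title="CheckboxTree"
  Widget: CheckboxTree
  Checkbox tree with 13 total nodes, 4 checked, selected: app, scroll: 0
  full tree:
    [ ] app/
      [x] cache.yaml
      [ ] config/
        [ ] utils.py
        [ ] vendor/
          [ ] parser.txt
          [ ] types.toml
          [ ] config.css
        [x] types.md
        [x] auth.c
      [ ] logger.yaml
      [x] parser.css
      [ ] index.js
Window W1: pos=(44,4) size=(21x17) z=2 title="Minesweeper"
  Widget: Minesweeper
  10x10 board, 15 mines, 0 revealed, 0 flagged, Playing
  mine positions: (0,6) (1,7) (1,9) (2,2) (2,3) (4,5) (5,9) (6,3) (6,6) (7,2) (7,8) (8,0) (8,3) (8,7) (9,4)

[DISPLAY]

 [x] cache.yaml        ┃             ┃■■■■■■■■■■      
 [-] config/           ┃             ┃■■■■■■■■■■      
   [ ] utils.py        ┃             ┃■■■■■■■■■■      
   [ ] vendor/         ┃             ┃■■■■■■■■■■      
     [ ] parser.txt    ┃             ┃■■■■■■■■■■      
     [ ] types.toml    ┃             ┃■■■■■■■■■■      
     [ ] config.css    ┃             ┃■■■■■■■■■■      
   [x] types.md        ┃             ┃■■■■■■■■■■      
   [x] auth.c          ┃             ┃■■■■■■■■■■      
 [ ] logger.yaml       ┃             ┃■■■■■■■■■■      
 [x] parser.css        ┃             ┃                
 [ ] index.js          ┃             ┃                
                       ┃             ┃                
━━━━━━━━━━━━━━━━━━━━━━━┛             ┗━━━━━━━━━━━━━━━━
                                                      


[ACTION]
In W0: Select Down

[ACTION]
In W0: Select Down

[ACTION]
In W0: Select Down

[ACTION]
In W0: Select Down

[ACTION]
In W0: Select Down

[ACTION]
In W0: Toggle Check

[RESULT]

 [x] cache.yaml        ┃             ┃■■■■■■■■■■      
 [-] config/           ┃             ┃■■■■■■■■■■      
   [ ] utils.py        ┃             ┃■■■■■■■■■■      
   [-] vendor/         ┃             ┃■■■■■■■■■■      
     [x] parser.txt    ┃             ┃■■■■■■■■■■      
     [ ] types.toml    ┃             ┃■■■■■■■■■■      
     [ ] config.css    ┃             ┃■■■■■■■■■■      
   [x] types.md        ┃             ┃■■■■■■■■■■      
   [x] auth.c          ┃             ┃■■■■■■■■■■      
 [ ] logger.yaml       ┃             ┃■■■■■■■■■■      
 [x] parser.css        ┃             ┃                
 [ ] index.js          ┃             ┃                
                       ┃             ┃                
━━━━━━━━━━━━━━━━━━━━━━━┛             ┗━━━━━━━━━━━━━━━━
                                                      


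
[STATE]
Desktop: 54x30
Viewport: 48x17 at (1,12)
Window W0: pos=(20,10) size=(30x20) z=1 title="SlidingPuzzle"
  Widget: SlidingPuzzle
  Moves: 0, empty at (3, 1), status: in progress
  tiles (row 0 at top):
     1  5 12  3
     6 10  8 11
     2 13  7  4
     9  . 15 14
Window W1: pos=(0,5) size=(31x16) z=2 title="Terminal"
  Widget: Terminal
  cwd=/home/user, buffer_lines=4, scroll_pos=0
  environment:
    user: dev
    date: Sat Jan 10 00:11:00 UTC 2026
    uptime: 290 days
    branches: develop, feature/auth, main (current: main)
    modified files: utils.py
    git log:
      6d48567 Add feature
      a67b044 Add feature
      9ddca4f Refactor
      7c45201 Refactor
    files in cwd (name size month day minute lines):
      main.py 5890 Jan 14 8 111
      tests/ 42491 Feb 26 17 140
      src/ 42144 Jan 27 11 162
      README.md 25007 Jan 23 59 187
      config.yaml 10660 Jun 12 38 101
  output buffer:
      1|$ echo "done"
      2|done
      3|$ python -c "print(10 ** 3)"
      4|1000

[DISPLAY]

$ █                          ┃──────────────────
                             ┃┬────┬────┐       
                             ┃│ 12 │  3 │       
                             ┃┼────┼────┤       
                             ┃│  8 │ 11 │       
                             ┃┼────┼────┤       
                             ┃│  7 │  4 │       
                             ┃┼────┼────┤       
━━━━━━━━━━━━━━━━━━━━━━━━━━━━━┛│ 15 │ 14 │       
                   ┃└────┴────┴────┴────┘       
                   ┃Moves: 0                    
                   ┃                            
                   ┃                            
                   ┃                            
                   ┃                            
                   ┃                            
                   ┃                            


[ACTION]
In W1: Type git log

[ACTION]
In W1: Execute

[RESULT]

$ git log                    ┃──────────────────
6d48567 Add feature          ┃┬────┬────┐       
a67b044 Add feature          ┃│ 12 │  3 │       
9ddca4f Refactor             ┃┼────┼────┤       
7c45201 Refactor             ┃│  8 │ 11 │       
$ █                          ┃┼────┼────┤       
                             ┃│  7 │  4 │       
                             ┃┼────┼────┤       
━━━━━━━━━━━━━━━━━━━━━━━━━━━━━┛│ 15 │ 14 │       
                   ┃└────┴────┴────┴────┘       
                   ┃Moves: 0                    
                   ┃                            
                   ┃                            
                   ┃                            
                   ┃                            
                   ┃                            
                   ┃                            


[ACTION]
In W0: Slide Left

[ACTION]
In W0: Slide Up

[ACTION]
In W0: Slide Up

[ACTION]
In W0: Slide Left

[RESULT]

$ git log                    ┃──────────────────
6d48567 Add feature          ┃┬────┬────┐       
a67b044 Add feature          ┃│ 12 │  3 │       
9ddca4f Refactor             ┃┼────┼────┤       
7c45201 Refactor             ┃│  8 │ 11 │       
$ █                          ┃┼────┼────┤       
                             ┃│  7 │  4 │       
                             ┃┼────┼────┤       
━━━━━━━━━━━━━━━━━━━━━━━━━━━━━┛│ 14 │    │       
                   ┃└────┴────┴────┴────┘       
                   ┃Moves: 2                    
                   ┃                            
                   ┃                            
                   ┃                            
                   ┃                            
                   ┃                            
                   ┃                            


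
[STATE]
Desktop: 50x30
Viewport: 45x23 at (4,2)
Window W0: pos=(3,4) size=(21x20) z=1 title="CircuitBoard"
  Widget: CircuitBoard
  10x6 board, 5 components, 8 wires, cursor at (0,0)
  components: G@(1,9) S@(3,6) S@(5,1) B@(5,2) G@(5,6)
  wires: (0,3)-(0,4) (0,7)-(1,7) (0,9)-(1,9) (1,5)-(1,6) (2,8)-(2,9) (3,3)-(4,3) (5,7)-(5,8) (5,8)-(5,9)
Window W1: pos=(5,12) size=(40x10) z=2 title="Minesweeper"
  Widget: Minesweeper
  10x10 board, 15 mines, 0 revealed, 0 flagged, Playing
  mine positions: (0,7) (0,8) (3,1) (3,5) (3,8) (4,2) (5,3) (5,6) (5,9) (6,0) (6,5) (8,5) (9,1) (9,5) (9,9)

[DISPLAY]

                                             
                                             
━━━━━━━━━━━━━━━━━━━┓                         
 CircuitBoard      ┃                         
───────────────────┨                         
   0 1 2 3 4 5 6 7 ┃                         
0  [.]          · ─┃                         
                   ┃                         
1                  ┃                         
                   ┃                         
2┏━━━━━━━━━━━━━━━━━━━━━━━━━━━━━━━━━━━━━━┓    
 ┃ Minesweeper                          ┃    
3┠──────────────────────────────────────┨    
 ┃■■■■■■■■■■                            ┃    
4┃■■■■■■■■■■                            ┃    
 ┃■■■■■■■■■■                            ┃    
5┃■■■■■■■■■■                            ┃    
C┃■■■■■■■■■■                            ┃    
 ┃■■■■■■■■■■                            ┃    
 ┗━━━━━━━━━━━━━━━━━━━━━━━━━━━━━━━━━━━━━━┛    
                   ┃                         
━━━━━━━━━━━━━━━━━━━┛                         
                                             


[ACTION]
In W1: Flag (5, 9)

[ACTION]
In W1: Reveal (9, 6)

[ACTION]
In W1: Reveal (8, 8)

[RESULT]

                                             
                                             
━━━━━━━━━━━━━━━━━━━┓                         
 CircuitBoard      ┃                         
───────────────────┨                         
   0 1 2 3 4 5 6 7 ┃                         
0  [.]          · ─┃                         
                   ┃                         
1                  ┃                         
                   ┃                         
2┏━━━━━━━━━━━━━━━━━━━━━━━━━━━━━━━━━━━━━━┓    
 ┃ Minesweeper                          ┃    
3┠──────────────────────────────────────┨    
 ┃■■■■■■■■■■                            ┃    
4┃■■■■■■■■■■                            ┃    
 ┃■■■■■■■■■■                            ┃    
5┃■■■■■■■■■■                            ┃    
C┃■■■■■■■■■■                            ┃    
 ┃■■■■■■■■■⚑                            ┃    
 ┗━━━━━━━━━━━━━━━━━━━━━━━━━━━━━━━━━━━━━━┛    
                   ┃                         
━━━━━━━━━━━━━━━━━━━┛                         
                                             


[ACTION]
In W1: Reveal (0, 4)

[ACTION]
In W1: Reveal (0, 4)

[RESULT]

                                             
                                             
━━━━━━━━━━━━━━━━━━━┓                         
 CircuitBoard      ┃                         
───────────────────┨                         
   0 1 2 3 4 5 6 7 ┃                         
0  [.]          · ─┃                         
                   ┃                         
1                  ┃                         
                   ┃                         
2┏━━━━━━━━━━━━━━━━━━━━━━━━━━━━━━━━━━━━━━┓    
 ┃ Minesweeper                          ┃    
3┠──────────────────────────────────────┨    
 ┃      1■■■                            ┃    
4┃      1■■■                            ┃    
 ┃111 111■■■                            ┃    
5┃■■211■■■■■                            ┃    
C┃■■■■■■■■■■                            ┃    
 ┃■■■■■■■■■⚑                            ┃    
 ┗━━━━━━━━━━━━━━━━━━━━━━━━━━━━━━━━━━━━━━┛    
                   ┃                         
━━━━━━━━━━━━━━━━━━━┛                         
                                             


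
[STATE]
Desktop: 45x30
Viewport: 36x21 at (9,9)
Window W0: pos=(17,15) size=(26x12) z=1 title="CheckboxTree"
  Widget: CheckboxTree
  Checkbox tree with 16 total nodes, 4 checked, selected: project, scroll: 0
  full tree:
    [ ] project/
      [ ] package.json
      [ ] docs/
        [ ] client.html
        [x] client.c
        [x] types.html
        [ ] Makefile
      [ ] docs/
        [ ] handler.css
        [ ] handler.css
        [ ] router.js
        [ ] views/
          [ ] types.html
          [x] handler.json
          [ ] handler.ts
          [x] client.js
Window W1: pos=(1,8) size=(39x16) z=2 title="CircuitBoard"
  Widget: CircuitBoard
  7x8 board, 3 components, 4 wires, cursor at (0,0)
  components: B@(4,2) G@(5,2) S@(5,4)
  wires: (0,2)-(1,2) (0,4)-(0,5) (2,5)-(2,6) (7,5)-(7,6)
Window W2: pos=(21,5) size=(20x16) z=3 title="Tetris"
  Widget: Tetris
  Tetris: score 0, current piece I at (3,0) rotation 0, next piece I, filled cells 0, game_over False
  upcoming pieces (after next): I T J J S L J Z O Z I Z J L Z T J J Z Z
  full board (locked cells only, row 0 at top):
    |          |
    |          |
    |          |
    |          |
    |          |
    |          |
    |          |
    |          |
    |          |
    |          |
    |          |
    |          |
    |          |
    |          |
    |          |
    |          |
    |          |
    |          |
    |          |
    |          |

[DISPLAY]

tBoard      ┃                  ┃    
────────────┃                  ┃    
2 3 4 5 6   ┃                  ┃    
     ·      ┃                  ┃    
     │      ┃                  ┃    
     ·      ┃                  ┃    
            ┃                  ┃━┓  
            ┃                  ┃ ┃  
            ┃                  ┃─┨  
            ┃                  ┃ ┃  
            ┃                  ┃ ┃  
     B      ┗━━━━━━━━━━━━━━━━━━┛ ┃  
                              ┃  ┃  
     G       S                ┃  ┃  
━━━━━━━━━━━━━━━━━━━━━━━━━━━━━━┛  ┃  
        ┃     [ ] Makefile       ┃  
        ┃   [-] docs/            ┃  
        ┗━━━━━━━━━━━━━━━━━━━━━━━━┛  
                                    
                                    
                                    


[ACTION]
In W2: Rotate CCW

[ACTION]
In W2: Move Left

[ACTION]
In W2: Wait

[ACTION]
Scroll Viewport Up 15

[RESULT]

                                    
                                    
                                    
                                    
                                    
            ┏━━━━━━━━━━━━━━━━━━┓    
            ┃ Tetris           ┃    
            ┠──────────────────┨    
━━━━━━━━━━━━┃                  ┃    
tBoard      ┃                  ┃    
────────────┃                  ┃    
2 3 4 5 6   ┃                  ┃    
     ·      ┃                  ┃    
     │      ┃                  ┃    
     ·      ┃                  ┃    
            ┃                  ┃━┓  
            ┃                  ┃ ┃  
            ┃                  ┃─┨  
            ┃                  ┃ ┃  
            ┃                  ┃ ┃  
     B      ┗━━━━━━━━━━━━━━━━━━┛ ┃  


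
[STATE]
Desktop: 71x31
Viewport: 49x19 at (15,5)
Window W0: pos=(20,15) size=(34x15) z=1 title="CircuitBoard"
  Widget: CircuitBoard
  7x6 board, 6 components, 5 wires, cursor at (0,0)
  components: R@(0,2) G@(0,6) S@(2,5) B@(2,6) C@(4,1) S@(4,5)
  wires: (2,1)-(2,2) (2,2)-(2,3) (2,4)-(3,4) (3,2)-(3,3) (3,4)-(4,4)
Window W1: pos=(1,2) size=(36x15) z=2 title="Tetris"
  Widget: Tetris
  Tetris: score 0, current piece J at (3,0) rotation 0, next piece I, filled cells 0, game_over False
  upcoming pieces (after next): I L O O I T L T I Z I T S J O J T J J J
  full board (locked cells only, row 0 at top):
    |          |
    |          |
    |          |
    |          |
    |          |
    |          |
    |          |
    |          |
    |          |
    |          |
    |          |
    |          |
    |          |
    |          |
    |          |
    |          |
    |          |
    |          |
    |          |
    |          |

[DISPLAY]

xt:                  ┃                           
██                   ┃                           
                     ┃                           
                     ┃                           
                     ┃                           
                     ┃                           
ore:                 ┃                           
                     ┃                           
                     ┃                           
                     ┃                           
                     ┃━━━━━━━━━━━━━━━━┓          
━━━━━━━━━━━━━━━━━━━━━┛                ┃          
     ┠────────────────────────────────┨          
     ┃   0 1 2 3 4 5 6                ┃          
     ┃0  [.]      R               G   ┃          
     ┃                                ┃          
     ┃1                               ┃          
     ┃                                ┃          
     ┃2       · ─ · ─ ·   ·   S   B   ┃          


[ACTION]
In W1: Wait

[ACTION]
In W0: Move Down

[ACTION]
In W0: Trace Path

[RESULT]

xt:                  ┃                           
██                   ┃                           
                     ┃                           
                     ┃                           
                     ┃                           
                     ┃                           
ore:                 ┃                           
                     ┃                           
                     ┃                           
                     ┃                           
                     ┃━━━━━━━━━━━━━━━━┓          
━━━━━━━━━━━━━━━━━━━━━┛                ┃          
     ┠────────────────────────────────┨          
     ┃   0 1 2 3 4 5 6                ┃          
     ┃0           R               G   ┃          
     ┃                                ┃          
     ┃1  [.]                          ┃          
     ┃                                ┃          
     ┃2       · ─ · ─ ·   ·   S   B   ┃          


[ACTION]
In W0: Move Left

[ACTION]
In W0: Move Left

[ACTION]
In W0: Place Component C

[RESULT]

xt:                  ┃                           
██                   ┃                           
                     ┃                           
                     ┃                           
                     ┃                           
                     ┃                           
ore:                 ┃                           
                     ┃                           
                     ┃                           
                     ┃                           
                     ┃━━━━━━━━━━━━━━━━┓          
━━━━━━━━━━━━━━━━━━━━━┛                ┃          
     ┠────────────────────────────────┨          
     ┃   0 1 2 3 4 5 6                ┃          
     ┃0           R               G   ┃          
     ┃                                ┃          
     ┃1  [C]                          ┃          
     ┃                                ┃          
     ┃2       · ─ · ─ ·   ·   S   B   ┃          


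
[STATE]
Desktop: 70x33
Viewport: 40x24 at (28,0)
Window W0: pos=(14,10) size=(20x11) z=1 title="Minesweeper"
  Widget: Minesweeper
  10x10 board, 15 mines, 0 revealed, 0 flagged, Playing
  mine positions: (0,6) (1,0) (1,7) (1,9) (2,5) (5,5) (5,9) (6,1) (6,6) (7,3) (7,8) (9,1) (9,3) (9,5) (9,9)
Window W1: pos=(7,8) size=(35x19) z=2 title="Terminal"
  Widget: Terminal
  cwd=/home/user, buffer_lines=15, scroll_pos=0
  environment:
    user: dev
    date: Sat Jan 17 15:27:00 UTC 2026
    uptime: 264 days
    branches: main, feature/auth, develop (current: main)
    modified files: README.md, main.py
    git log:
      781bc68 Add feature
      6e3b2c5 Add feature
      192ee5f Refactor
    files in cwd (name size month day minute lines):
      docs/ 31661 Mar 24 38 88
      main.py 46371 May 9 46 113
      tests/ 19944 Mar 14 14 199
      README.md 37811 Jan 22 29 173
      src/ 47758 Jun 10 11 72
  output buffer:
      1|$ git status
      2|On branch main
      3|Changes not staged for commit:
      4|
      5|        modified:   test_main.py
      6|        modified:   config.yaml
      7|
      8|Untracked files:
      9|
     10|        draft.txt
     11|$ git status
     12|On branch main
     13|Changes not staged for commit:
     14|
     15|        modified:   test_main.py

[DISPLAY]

                                        
                                        
                                        
                                        
                                        
                                        
                                        
                                        
━━━━━━━━━━━━━┓                          
             ┃                          
─────────────┨                          
             ┃                          
             ┃                          
or commit:   ┃                          
             ┃                          
test_main.py ┃                          
config.yaml  ┃                          
             ┃                          
             ┃                          
             ┃                          
             ┃                          
             ┃                          
             ┃                          
or commit:   ┃                          


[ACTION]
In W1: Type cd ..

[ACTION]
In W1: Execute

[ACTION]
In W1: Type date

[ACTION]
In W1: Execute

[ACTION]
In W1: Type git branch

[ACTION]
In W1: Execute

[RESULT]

                                        
                                        
                                        
                                        
                                        
                                        
                                        
                                        
━━━━━━━━━━━━━┓                          
             ┃                          
─────────────┨                          
             ┃                          
             ┃                          
             ┃                          
or commit:   ┃                          
             ┃                          
test_main.py ┃                          
             ┃                          
             ┃                          
             ┃                          
UTC 2026     ┃                          
             ┃                          
             ┃                          
             ┃                          


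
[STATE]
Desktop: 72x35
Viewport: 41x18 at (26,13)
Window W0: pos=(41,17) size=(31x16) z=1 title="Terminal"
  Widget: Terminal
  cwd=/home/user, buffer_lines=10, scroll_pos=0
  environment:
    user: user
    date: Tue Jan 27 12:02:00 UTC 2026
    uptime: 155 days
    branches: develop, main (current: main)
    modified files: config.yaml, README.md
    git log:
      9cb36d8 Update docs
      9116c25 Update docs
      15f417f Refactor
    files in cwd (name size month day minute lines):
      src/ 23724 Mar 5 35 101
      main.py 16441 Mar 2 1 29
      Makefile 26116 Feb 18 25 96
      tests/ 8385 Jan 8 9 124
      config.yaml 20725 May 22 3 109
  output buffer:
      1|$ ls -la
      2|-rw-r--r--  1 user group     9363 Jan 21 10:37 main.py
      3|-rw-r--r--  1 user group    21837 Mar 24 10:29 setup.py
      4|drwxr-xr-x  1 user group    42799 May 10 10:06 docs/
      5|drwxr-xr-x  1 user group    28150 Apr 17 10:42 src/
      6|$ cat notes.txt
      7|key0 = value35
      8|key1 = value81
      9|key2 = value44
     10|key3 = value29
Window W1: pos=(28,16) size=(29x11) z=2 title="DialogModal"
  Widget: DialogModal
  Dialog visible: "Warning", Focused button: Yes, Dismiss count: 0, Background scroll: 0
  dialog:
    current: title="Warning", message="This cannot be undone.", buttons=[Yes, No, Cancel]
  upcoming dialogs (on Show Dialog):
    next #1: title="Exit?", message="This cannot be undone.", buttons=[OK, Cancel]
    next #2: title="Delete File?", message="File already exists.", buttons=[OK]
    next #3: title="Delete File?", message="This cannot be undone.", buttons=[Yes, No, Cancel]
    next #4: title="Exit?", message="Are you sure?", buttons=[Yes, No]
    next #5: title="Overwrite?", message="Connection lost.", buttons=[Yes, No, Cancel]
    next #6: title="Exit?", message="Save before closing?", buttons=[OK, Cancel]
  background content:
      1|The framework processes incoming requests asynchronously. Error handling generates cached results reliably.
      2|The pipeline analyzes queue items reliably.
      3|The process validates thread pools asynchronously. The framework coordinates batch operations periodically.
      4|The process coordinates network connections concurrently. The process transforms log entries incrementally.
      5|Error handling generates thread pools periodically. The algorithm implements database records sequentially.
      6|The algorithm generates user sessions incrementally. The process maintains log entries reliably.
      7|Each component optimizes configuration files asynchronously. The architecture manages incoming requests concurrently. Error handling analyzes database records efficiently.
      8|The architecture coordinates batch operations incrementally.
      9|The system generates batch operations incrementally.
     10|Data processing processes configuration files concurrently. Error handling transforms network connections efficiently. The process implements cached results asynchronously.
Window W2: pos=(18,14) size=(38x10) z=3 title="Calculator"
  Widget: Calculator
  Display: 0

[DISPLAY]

                                         
━━━━━━━━━━━━━━━━━━━━━━━━━━━━━┓           
ator                         ┃           
─────────────────────────────┨┓          
                            0┃┃━━━━━━━━━━
─┬───┬───┐                   ┃┨          
 │ 9 │ ÷ │                   ┃┃──────────
─┼───┼───┤                   ┃┃          
 │ 6 │ × │                   ┃┃ser group 
─┴───┴───┘                   ┃┃ser group 
━━━━━━━━━━━━━━━━━━━━━━━━━━━━━┛┃ser group 
  ┃Th└─────────────────────┘se┃ser group 
  ┃Each component optimizes co┃          
  ┗━━━━━━━━━━━━━━━━━━━━━━━━━━━┛          
               ┃key1 = value81           
               ┃key2 = value44           
               ┃key3 = value29           
               ┃$ █                      


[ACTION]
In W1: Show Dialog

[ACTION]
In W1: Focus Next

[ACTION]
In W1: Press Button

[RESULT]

                                         
━━━━━━━━━━━━━━━━━━━━━━━━━━━━━┓           
ator                         ┃           
─────────────────────────────┨┓          
                            0┃┃━━━━━━━━━━
─┬───┬───┐                   ┃┨          
 │ 9 │ ÷ │                   ┃┃──────────
─┼───┼───┤                   ┃┃          
 │ 6 │ × │                   ┃┃ser group 
─┴───┴───┘                   ┃┃ser group 
━━━━━━━━━━━━━━━━━━━━━━━━━━━━━┛┃ser group 
  ┃The algorithm generates use┃ser group 
  ┃Each component optimizes co┃          
  ┗━━━━━━━━━━━━━━━━━━━━━━━━━━━┛          
               ┃key1 = value81           
               ┃key2 = value44           
               ┃key3 = value29           
               ┃$ █                      


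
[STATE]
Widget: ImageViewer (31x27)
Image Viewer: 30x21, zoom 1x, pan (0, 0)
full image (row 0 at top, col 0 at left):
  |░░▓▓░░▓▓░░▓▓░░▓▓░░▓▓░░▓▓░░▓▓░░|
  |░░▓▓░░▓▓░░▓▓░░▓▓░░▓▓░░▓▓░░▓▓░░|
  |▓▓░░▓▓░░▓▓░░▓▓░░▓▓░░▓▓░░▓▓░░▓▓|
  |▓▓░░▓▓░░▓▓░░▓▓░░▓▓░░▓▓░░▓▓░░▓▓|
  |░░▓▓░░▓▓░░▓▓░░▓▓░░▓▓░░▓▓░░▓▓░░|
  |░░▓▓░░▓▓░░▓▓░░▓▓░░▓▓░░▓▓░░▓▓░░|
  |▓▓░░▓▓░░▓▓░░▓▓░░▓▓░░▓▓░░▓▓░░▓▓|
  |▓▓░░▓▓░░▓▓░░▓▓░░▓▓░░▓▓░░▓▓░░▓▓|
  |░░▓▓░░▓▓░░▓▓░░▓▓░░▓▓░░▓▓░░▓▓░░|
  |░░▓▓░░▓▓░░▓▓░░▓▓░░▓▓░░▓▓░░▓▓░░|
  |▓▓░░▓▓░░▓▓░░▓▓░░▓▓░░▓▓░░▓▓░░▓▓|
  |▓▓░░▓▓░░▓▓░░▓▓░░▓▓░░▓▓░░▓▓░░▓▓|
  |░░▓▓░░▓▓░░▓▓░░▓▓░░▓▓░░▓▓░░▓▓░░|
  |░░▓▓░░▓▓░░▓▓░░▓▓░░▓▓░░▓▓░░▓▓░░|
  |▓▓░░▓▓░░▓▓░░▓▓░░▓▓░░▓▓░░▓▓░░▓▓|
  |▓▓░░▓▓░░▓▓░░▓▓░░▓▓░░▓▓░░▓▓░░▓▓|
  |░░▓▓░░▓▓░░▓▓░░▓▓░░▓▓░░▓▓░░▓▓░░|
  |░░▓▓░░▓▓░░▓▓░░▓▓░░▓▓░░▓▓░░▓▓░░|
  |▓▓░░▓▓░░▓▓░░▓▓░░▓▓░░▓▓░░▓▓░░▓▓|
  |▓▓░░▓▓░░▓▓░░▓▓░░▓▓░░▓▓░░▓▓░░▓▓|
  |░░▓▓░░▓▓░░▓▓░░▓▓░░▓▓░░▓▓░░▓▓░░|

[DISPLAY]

░░▓▓░░▓▓░░▓▓░░▓▓░░▓▓░░▓▓░░▓▓░░ 
░░▓▓░░▓▓░░▓▓░░▓▓░░▓▓░░▓▓░░▓▓░░ 
▓▓░░▓▓░░▓▓░░▓▓░░▓▓░░▓▓░░▓▓░░▓▓ 
▓▓░░▓▓░░▓▓░░▓▓░░▓▓░░▓▓░░▓▓░░▓▓ 
░░▓▓░░▓▓░░▓▓░░▓▓░░▓▓░░▓▓░░▓▓░░ 
░░▓▓░░▓▓░░▓▓░░▓▓░░▓▓░░▓▓░░▓▓░░ 
▓▓░░▓▓░░▓▓░░▓▓░░▓▓░░▓▓░░▓▓░░▓▓ 
▓▓░░▓▓░░▓▓░░▓▓░░▓▓░░▓▓░░▓▓░░▓▓ 
░░▓▓░░▓▓░░▓▓░░▓▓░░▓▓░░▓▓░░▓▓░░ 
░░▓▓░░▓▓░░▓▓░░▓▓░░▓▓░░▓▓░░▓▓░░ 
▓▓░░▓▓░░▓▓░░▓▓░░▓▓░░▓▓░░▓▓░░▓▓ 
▓▓░░▓▓░░▓▓░░▓▓░░▓▓░░▓▓░░▓▓░░▓▓ 
░░▓▓░░▓▓░░▓▓░░▓▓░░▓▓░░▓▓░░▓▓░░ 
░░▓▓░░▓▓░░▓▓░░▓▓░░▓▓░░▓▓░░▓▓░░ 
▓▓░░▓▓░░▓▓░░▓▓░░▓▓░░▓▓░░▓▓░░▓▓ 
▓▓░░▓▓░░▓▓░░▓▓░░▓▓░░▓▓░░▓▓░░▓▓ 
░░▓▓░░▓▓░░▓▓░░▓▓░░▓▓░░▓▓░░▓▓░░ 
░░▓▓░░▓▓░░▓▓░░▓▓░░▓▓░░▓▓░░▓▓░░ 
▓▓░░▓▓░░▓▓░░▓▓░░▓▓░░▓▓░░▓▓░░▓▓ 
▓▓░░▓▓░░▓▓░░▓▓░░▓▓░░▓▓░░▓▓░░▓▓ 
░░▓▓░░▓▓░░▓▓░░▓▓░░▓▓░░▓▓░░▓▓░░ 
                               
                               
                               
                               
                               
                               


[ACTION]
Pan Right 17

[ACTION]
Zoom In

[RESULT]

░░░▓▓▓▓░░░░▓▓▓▓░░░░▓▓▓▓░░░░▓▓▓▓
░░░▓▓▓▓░░░░▓▓▓▓░░░░▓▓▓▓░░░░▓▓▓▓
░░░▓▓▓▓░░░░▓▓▓▓░░░░▓▓▓▓░░░░▓▓▓▓
░░░▓▓▓▓░░░░▓▓▓▓░░░░▓▓▓▓░░░░▓▓▓▓
▓▓▓░░░░▓▓▓▓░░░░▓▓▓▓░░░░▓▓▓▓░░░░
▓▓▓░░░░▓▓▓▓░░░░▓▓▓▓░░░░▓▓▓▓░░░░
▓▓▓░░░░▓▓▓▓░░░░▓▓▓▓░░░░▓▓▓▓░░░░
▓▓▓░░░░▓▓▓▓░░░░▓▓▓▓░░░░▓▓▓▓░░░░
░░░▓▓▓▓░░░░▓▓▓▓░░░░▓▓▓▓░░░░▓▓▓▓
░░░▓▓▓▓░░░░▓▓▓▓░░░░▓▓▓▓░░░░▓▓▓▓
░░░▓▓▓▓░░░░▓▓▓▓░░░░▓▓▓▓░░░░▓▓▓▓
░░░▓▓▓▓░░░░▓▓▓▓░░░░▓▓▓▓░░░░▓▓▓▓
▓▓▓░░░░▓▓▓▓░░░░▓▓▓▓░░░░▓▓▓▓░░░░
▓▓▓░░░░▓▓▓▓░░░░▓▓▓▓░░░░▓▓▓▓░░░░
▓▓▓░░░░▓▓▓▓░░░░▓▓▓▓░░░░▓▓▓▓░░░░
▓▓▓░░░░▓▓▓▓░░░░▓▓▓▓░░░░▓▓▓▓░░░░
░░░▓▓▓▓░░░░▓▓▓▓░░░░▓▓▓▓░░░░▓▓▓▓
░░░▓▓▓▓░░░░▓▓▓▓░░░░▓▓▓▓░░░░▓▓▓▓
░░░▓▓▓▓░░░░▓▓▓▓░░░░▓▓▓▓░░░░▓▓▓▓
░░░▓▓▓▓░░░░▓▓▓▓░░░░▓▓▓▓░░░░▓▓▓▓
▓▓▓░░░░▓▓▓▓░░░░▓▓▓▓░░░░▓▓▓▓░░░░
▓▓▓░░░░▓▓▓▓░░░░▓▓▓▓░░░░▓▓▓▓░░░░
▓▓▓░░░░▓▓▓▓░░░░▓▓▓▓░░░░▓▓▓▓░░░░
▓▓▓░░░░▓▓▓▓░░░░▓▓▓▓░░░░▓▓▓▓░░░░
░░░▓▓▓▓░░░░▓▓▓▓░░░░▓▓▓▓░░░░▓▓▓▓
░░░▓▓▓▓░░░░▓▓▓▓░░░░▓▓▓▓░░░░▓▓▓▓
░░░▓▓▓▓░░░░▓▓▓▓░░░░▓▓▓▓░░░░▓▓▓▓


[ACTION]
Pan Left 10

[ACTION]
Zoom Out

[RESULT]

▓░░▓▓░░▓▓░░▓▓░░▓▓░░▓▓░░        
▓░░▓▓░░▓▓░░▓▓░░▓▓░░▓▓░░        
░▓▓░░▓▓░░▓▓░░▓▓░░▓▓░░▓▓        
░▓▓░░▓▓░░▓▓░░▓▓░░▓▓░░▓▓        
▓░░▓▓░░▓▓░░▓▓░░▓▓░░▓▓░░        
▓░░▓▓░░▓▓░░▓▓░░▓▓░░▓▓░░        
░▓▓░░▓▓░░▓▓░░▓▓░░▓▓░░▓▓        
░▓▓░░▓▓░░▓▓░░▓▓░░▓▓░░▓▓        
▓░░▓▓░░▓▓░░▓▓░░▓▓░░▓▓░░        
▓░░▓▓░░▓▓░░▓▓░░▓▓░░▓▓░░        
░▓▓░░▓▓░░▓▓░░▓▓░░▓▓░░▓▓        
░▓▓░░▓▓░░▓▓░░▓▓░░▓▓░░▓▓        
▓░░▓▓░░▓▓░░▓▓░░▓▓░░▓▓░░        
▓░░▓▓░░▓▓░░▓▓░░▓▓░░▓▓░░        
░▓▓░░▓▓░░▓▓░░▓▓░░▓▓░░▓▓        
░▓▓░░▓▓░░▓▓░░▓▓░░▓▓░░▓▓        
▓░░▓▓░░▓▓░░▓▓░░▓▓░░▓▓░░        
▓░░▓▓░░▓▓░░▓▓░░▓▓░░▓▓░░        
░▓▓░░▓▓░░▓▓░░▓▓░░▓▓░░▓▓        
░▓▓░░▓▓░░▓▓░░▓▓░░▓▓░░▓▓        
▓░░▓▓░░▓▓░░▓▓░░▓▓░░▓▓░░        
                               
                               
                               
                               
                               
                               


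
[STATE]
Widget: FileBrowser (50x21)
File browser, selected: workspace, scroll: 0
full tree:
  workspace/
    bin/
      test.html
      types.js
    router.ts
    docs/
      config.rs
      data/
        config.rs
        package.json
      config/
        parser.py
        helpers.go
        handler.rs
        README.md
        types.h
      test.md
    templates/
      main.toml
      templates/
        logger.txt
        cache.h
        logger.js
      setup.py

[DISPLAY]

> [-] workspace/                                  
    [+] bin/                                      
    router.ts                                     
    [+] docs/                                     
    [+] templates/                                
                                                  
                                                  
                                                  
                                                  
                                                  
                                                  
                                                  
                                                  
                                                  
                                                  
                                                  
                                                  
                                                  
                                                  
                                                  
                                                  


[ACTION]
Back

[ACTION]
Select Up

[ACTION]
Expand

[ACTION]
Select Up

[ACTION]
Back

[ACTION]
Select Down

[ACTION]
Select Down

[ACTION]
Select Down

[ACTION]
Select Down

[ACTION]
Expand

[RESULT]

  [-] workspace/                                  
    [+] bin/                                      
    router.ts                                     
    [+] docs/                                     
  > [-] templates/                                
      main.toml                                   
      [+] templates/                              
      setup.py                                    
                                                  
                                                  
                                                  
                                                  
                                                  
                                                  
                                                  
                                                  
                                                  
                                                  
                                                  
                                                  
                                                  
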